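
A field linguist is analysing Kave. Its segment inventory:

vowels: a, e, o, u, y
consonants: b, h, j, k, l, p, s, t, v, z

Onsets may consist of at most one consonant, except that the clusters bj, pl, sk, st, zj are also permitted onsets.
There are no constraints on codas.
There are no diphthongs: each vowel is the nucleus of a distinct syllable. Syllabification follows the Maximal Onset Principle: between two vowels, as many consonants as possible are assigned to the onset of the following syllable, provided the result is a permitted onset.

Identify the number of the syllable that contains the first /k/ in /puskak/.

Nuclei (vowels): u, a → 2 syllables.
V1 /u/ – V2 /a/: /sk/ — entire cluster is a permitted onset → onset /sk/, coda ∅.
Putting it together: pu.skak.
The first /k/ is in the onset of syllable 2 (/skak/).

2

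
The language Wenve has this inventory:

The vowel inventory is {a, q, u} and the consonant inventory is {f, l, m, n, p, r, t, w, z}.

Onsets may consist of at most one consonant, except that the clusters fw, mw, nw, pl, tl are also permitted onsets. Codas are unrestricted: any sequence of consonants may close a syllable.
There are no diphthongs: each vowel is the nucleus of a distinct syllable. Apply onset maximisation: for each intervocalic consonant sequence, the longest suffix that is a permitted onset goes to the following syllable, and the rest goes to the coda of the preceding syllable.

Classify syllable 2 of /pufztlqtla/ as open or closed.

The vowels are u, q, a — 3 nuclei, so 3 syllables.
/u…q/ gap (V1→V2): /fztl/ splits as /fz/ + /tl/ (/tl/ is the longest suffix that is a licit onset).
/q…a/ gap (V2→V3): /tl/ — entire cluster is a permitted onset → onset /tl/, coda ∅.
Putting it together: pufz.tlq.tla.
Syllable 2 is /tlq/; it ends in its nucleus with no coda, so it is open.

open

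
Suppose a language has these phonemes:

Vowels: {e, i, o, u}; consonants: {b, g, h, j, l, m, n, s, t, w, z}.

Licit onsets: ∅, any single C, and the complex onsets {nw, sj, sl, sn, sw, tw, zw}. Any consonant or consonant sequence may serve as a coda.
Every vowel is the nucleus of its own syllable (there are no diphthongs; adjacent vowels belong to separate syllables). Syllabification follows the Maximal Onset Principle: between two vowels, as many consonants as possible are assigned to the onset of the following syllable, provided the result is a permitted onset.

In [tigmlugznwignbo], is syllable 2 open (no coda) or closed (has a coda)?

closed

Vowels present: i, u, i, o; each is a nucleus, giving 4 syllables.
σ1/σ2 boundary: /gml/; trying suffixes from longest down, /l/ is the first permitted one, so coda /gm/ | onset /l/.
σ2/σ3 boundary: cluster /gznw/ — the longest permitted-onset suffix is /nw/; onset = /nw/, preceding coda = /gz/.
σ3/σ4 boundary: /gnb/ — longest licit onset from the right is /b/, leaving /gn/ as coda.
Putting it together: tigm.lugz.nwign.bo.
Syllable 2 is /lugz/ with coda /gz/, so it is closed.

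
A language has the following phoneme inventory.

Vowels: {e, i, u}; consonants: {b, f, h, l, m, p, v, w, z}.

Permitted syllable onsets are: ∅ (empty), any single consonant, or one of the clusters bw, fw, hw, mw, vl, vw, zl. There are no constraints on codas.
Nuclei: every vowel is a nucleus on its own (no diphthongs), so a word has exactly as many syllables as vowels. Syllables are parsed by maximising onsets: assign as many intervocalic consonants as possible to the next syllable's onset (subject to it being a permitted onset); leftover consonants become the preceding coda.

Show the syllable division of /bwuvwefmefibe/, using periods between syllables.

Nuclei (vowels): u, e, e, i, e → 5 syllables.
σ1/σ2 boundary: /vw/ — entire cluster is a permitted onset → onset /vw/, coda ∅.
σ2/σ3 boundary: /fm/ splits as /f/ + /m/ (/m/ is the longest suffix that is a licit onset).
σ3/σ4 boundary: just /f/ — single C goes to the following onset.
σ4/σ5 boundary: just /b/ — single C goes to the following onset.

bwu.vwef.me.fi.be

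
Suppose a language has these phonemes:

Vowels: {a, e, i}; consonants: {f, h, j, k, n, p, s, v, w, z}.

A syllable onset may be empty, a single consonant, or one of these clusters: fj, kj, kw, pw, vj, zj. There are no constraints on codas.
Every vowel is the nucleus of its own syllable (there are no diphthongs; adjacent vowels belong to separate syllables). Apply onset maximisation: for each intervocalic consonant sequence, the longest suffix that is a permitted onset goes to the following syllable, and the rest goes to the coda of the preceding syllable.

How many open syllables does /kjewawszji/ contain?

The vowels are e, a, i — 3 nuclei, so 3 syllables.
Between /e/ (V1) and /a/ (V2): just /w/ — single C goes to the following onset.
Between /a/ (V2) and /i/ (V3): cluster /wszj/ — the longest permitted-onset suffix is /zj/; onset = /zj/, preceding coda = /ws/.
So the parse is kje.waws.zji.
Classifying each syllable: /kje/ (open), /waws/ (closed), /zji/ (open).
Open syllables: 2.

2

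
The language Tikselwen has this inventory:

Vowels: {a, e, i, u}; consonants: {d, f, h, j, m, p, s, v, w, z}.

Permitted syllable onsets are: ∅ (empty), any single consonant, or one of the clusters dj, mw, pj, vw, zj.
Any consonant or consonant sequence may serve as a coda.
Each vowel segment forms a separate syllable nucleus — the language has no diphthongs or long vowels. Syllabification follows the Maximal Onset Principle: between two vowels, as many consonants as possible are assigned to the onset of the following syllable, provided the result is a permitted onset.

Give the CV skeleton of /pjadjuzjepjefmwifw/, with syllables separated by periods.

Vowels present: a, u, e, e, i; each is a nucleus, giving 5 syllables.
/a…u/ gap (V1→V2): /dj/ — entire cluster is a permitted onset → onset /dj/, coda ∅.
/u…e/ gap (V2→V3): cluster /zj/ — /zj/ is itself a permitted onset, so the whole cluster goes right; preceding coda = ∅.
/e…e/ gap (V3→V4): cluster /pj/ — /pj/ is itself a permitted onset, so the whole cluster goes right; preceding coda = ∅.
/e…i/ gap (V4→V5): cluster /fmw/ — the longest permitted-onset suffix is /mw/; onset = /mw/, preceding coda = /f/.
Syllabification: pja.dju.zje.pjef.mwifw.
Mapping each syllable to C/V: /pja/ → CCV, /dju/ → CCV, /zje/ → CCV, /pjef/ → CCVC, /mwifw/ → CCVCC.

CCV.CCV.CCV.CCVC.CCVCC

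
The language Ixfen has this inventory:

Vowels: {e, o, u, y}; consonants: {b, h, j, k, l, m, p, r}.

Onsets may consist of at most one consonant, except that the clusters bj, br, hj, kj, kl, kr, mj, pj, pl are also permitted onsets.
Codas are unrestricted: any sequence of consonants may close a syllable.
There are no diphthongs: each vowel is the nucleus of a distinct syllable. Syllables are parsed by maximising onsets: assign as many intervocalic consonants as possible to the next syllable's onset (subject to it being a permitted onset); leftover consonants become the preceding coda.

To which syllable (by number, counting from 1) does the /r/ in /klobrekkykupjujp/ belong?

Nuclei (vowels): o, e, y, u, u → 5 syllables.
V1 /o/ – V2 /e/: /br/ is a licit onset in full, so it all attaches to the next syllable.
V2 /e/ – V3 /y/: cluster /kk/ — the longest permitted-onset suffix is /k/; onset = /k/, preceding coda = /k/.
V3 /y/ – V4 /u/: /k/ → onset of the next syllable (single consonants are always licit onsets).
V4 /u/ – V5 /u/: /pj/ — entire cluster is a permitted onset → onset /pj/, coda ∅.
Putting it together: klo.brek.ky.ku.pjujp.
The /r/ is in the onset of syllable 2 (/brek/).

2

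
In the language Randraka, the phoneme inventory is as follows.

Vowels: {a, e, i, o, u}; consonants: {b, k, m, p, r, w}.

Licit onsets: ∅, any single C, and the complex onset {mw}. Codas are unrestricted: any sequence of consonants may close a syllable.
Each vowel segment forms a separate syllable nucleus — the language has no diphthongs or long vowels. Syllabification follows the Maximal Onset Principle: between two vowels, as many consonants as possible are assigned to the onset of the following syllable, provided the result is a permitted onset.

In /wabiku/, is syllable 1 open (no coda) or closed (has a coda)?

open

The vowels are a, i, u — 3 nuclei, so 3 syllables.
Between /a/ (V1) and /i/ (V2): /b/ is a single consonant, so it becomes the next onset.
Between /i/ (V2) and /u/ (V3): /k/ → onset of the next syllable (single consonants are always licit onsets).
So the parse is wa.bi.ku.
Syllable 1 is /wa/; it ends in its nucleus with no coda, so it is open.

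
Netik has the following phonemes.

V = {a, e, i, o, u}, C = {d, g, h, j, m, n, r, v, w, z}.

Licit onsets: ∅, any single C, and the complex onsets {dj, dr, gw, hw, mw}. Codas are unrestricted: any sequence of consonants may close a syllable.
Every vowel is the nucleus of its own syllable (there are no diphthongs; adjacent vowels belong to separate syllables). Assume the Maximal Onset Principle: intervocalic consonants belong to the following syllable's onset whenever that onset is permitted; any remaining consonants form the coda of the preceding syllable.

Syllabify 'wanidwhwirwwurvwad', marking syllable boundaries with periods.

Vowels present: a, i, i, u, a; each is a nucleus, giving 5 syllables.
/a…i/ gap (V1→V2): just /n/ — single C goes to the following onset.
/i…i/ gap (V2→V3): cluster /dwhw/ — the longest permitted-onset suffix is /hw/; onset = /hw/, preceding coda = /dw/.
/i…u/ gap (V3→V4): /rww/; trying suffixes from longest down, /w/ is the first permitted one, so coda /rw/ | onset /w/.
/u…a/ gap (V4→V5): /rvw/ splits as /rv/ + /w/ (/w/ is the longest suffix that is a licit onset).

wa.nidw.hwirw.wurv.wad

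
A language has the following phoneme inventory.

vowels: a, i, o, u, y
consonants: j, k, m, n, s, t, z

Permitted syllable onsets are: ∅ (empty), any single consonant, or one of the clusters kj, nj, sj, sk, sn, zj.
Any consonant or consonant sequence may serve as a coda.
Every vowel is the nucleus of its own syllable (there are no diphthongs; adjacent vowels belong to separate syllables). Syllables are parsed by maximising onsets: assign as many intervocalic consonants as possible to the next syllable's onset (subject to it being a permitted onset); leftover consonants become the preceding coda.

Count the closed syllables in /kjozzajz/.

2

The vowels are o, a — 2 nuclei, so 2 syllables.
V1 /o/ – V2 /a/: /zz/ — longest licit onset from the right is /z/, leaving /z/ as coda.
Syllabification: kjoz.zajz.
Classifying each syllable: /kjoz/ (closed), /zajz/ (closed).
Closed syllables: 2.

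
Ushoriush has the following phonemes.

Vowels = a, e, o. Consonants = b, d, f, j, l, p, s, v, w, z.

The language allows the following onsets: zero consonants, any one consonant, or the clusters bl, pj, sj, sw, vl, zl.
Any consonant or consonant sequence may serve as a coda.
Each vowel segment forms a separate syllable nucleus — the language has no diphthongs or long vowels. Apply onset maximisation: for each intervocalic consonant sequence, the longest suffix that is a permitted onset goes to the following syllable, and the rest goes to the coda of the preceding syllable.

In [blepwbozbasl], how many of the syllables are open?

Nuclei (vowels): e, o, a → 3 syllables.
/e…o/ gap (V1→V2): /pwb/ — longest licit onset from the right is /b/, leaving /pw/ as coda.
/o…a/ gap (V2→V3): /zb/ splits as /z/ + /b/ (/b/ is the longest suffix that is a licit onset).
Result: blepw.boz.basl.
Classifying each syllable: /blepw/ (closed), /boz/ (closed), /basl/ (closed).
Open syllables: 0.

0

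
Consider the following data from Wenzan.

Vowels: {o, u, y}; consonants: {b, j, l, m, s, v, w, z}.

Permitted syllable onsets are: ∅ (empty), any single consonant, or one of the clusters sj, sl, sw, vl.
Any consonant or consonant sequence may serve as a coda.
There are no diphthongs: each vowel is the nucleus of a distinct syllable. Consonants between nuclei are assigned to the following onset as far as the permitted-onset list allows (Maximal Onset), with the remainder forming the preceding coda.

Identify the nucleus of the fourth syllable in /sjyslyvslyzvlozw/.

o

The vowels are y, y, y, o — 4 nuclei, so 4 syllables.
The fourth nucleus (vowel 4 from the left) is /o/.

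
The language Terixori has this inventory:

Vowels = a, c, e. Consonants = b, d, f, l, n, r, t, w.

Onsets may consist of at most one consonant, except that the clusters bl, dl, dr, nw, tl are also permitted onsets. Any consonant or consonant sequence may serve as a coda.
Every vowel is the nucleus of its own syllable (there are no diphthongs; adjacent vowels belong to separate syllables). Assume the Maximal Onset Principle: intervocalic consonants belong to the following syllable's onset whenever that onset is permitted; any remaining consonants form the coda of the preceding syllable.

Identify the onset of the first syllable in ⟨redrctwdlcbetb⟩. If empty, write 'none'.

The vowels are e, c, c, e — 4 nuclei, so 4 syllables.
σ1/σ2 boundary: /dr/ is a licit onset in full, so it all attaches to the next syllable.
σ2/σ3 boundary: /twdl/ — longest licit onset from the right is /dl/, leaving /tw/ as coda.
σ3/σ4 boundary: /b/ → onset of the next syllable (single consonants are always licit onsets).
Putting it together: re.drctw.dlc.betb.
Syllable 1 is /re/: onset /r/, nucleus /e/, coda ∅.

r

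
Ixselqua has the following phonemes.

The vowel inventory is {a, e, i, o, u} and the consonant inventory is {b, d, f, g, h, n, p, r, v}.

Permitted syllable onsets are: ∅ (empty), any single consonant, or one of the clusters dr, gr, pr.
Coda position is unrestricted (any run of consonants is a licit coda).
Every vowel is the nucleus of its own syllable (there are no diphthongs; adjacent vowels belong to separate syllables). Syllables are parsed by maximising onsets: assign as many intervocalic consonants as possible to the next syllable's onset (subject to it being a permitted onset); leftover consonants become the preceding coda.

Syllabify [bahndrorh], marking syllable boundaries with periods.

bahn.drorh

Vowels present: a, o; each is a nucleus, giving 2 syllables.
V1 /a/ – V2 /o/: cluster /hndr/ — the longest permitted-onset suffix is /dr/; onset = /dr/, preceding coda = /hn/.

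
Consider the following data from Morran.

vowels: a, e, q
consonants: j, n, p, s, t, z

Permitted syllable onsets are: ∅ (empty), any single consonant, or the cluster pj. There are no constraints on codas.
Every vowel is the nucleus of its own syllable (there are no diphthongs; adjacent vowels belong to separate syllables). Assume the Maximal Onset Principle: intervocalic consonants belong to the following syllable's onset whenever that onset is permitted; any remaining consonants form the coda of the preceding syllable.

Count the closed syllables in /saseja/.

0

The vowels are a, e, a — 3 nuclei, so 3 syllables.
Between /a/ (V1) and /e/ (V2): just /s/ — single C goes to the following onset.
Between /e/ (V2) and /a/ (V3): just /j/ — single C goes to the following onset.
Putting it together: sa.se.ja.
Classifying each syllable: /sa/ (open), /se/ (open), /ja/ (open).
Closed syllables: 0.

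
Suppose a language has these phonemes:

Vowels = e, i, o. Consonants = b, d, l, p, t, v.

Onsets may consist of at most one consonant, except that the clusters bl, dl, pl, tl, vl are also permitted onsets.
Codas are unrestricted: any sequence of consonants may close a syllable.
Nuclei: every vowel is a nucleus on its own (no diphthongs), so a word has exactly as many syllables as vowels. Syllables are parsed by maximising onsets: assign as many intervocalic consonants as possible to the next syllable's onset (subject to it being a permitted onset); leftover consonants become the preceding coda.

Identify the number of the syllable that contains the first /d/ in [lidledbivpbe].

2

Vowels present: i, e, i, e; each is a nucleus, giving 4 syllables.
σ1/σ2 boundary: /dl/ — entire cluster is a permitted onset → onset /dl/, coda ∅.
σ2/σ3 boundary: /db/; trying suffixes from longest down, /b/ is the first permitted one, so coda /d/ | onset /b/.
σ3/σ4 boundary: cluster /vpb/ — the longest permitted-onset suffix is /b/; onset = /b/, preceding coda = /vp/.
Syllabification: li.dled.bivp.be.
The first /d/ is in the onset of syllable 2 (/dled/).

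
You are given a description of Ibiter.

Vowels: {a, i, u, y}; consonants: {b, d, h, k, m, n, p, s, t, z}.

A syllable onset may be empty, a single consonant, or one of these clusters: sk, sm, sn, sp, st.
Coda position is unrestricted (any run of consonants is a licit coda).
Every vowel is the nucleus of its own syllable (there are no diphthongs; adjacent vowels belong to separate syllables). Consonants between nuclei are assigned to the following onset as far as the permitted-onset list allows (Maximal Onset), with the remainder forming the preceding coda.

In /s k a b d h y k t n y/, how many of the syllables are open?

The vowels are a, y, y — 3 nuclei, so 3 syllables.
V1 /a/ – V2 /y/: /bdh/ — longest licit onset from the right is /h/, leaving /bd/ as coda.
V2 /y/ – V3 /y/: /ktn/; trying suffixes from longest down, /n/ is the first permitted one, so coda /kt/ | onset /n/.
Putting it together: skabd.hykt.ny.
Classifying each syllable: /skabd/ (closed), /hykt/ (closed), /ny/ (open).
Open syllables: 1.

1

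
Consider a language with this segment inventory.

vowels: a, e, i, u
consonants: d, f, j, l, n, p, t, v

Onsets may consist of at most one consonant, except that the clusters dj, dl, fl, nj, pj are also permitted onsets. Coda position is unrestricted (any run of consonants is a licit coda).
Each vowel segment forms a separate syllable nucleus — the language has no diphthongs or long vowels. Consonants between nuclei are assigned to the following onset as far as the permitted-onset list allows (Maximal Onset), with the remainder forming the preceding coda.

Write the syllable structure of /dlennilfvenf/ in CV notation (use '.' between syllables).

Vowels present: e, i, e; each is a nucleus, giving 3 syllables.
V1 /e/ – V2 /i/: /nn/ — longest licit onset from the right is /n/, leaving /n/ as coda.
V2 /i/ – V3 /e/: /lfv/; trying suffixes from longest down, /v/ is the first permitted one, so coda /lf/ | onset /v/.
Syllabification: dlen.nilf.venf.
Mapping each syllable to C/V: /dlen/ → CCVC, /nilf/ → CVCC, /venf/ → CVCC.

CCVC.CVCC.CVCC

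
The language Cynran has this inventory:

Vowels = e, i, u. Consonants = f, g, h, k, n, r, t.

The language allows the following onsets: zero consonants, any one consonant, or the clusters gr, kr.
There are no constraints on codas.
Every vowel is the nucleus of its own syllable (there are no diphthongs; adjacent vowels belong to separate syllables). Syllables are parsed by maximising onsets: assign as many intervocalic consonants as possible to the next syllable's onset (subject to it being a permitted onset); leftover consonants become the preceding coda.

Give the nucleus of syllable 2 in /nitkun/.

u

Vowels present: i, u; each is a nucleus, giving 2 syllables.
The second nucleus (vowel 2 from the left) is /u/.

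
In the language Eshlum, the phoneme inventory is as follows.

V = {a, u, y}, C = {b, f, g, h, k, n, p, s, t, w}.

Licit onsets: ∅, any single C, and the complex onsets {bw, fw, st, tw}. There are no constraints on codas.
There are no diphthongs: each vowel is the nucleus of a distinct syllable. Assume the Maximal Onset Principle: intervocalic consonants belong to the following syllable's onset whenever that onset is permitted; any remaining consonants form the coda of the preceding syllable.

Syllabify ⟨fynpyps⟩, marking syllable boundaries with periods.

Nuclei (vowels): y, y → 2 syllables.
σ1/σ2 boundary: /np/ splits as /n/ + /p/ (/p/ is the longest suffix that is a licit onset).

fyn.pyps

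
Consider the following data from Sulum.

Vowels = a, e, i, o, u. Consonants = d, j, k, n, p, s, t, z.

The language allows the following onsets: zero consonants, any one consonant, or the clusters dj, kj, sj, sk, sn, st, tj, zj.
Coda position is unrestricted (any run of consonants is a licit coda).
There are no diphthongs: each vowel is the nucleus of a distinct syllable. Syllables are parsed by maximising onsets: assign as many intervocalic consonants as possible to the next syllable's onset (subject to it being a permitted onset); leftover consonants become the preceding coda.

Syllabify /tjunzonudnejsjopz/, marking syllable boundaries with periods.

The vowels are u, o, u, e, o — 5 nuclei, so 5 syllables.
V1 /u/ – V2 /o/: /nz/; trying suffixes from longest down, /z/ is the first permitted one, so coda /n/ | onset /z/.
V2 /o/ – V3 /u/: just /n/ — single C goes to the following onset.
V3 /u/ – V4 /e/: /dn/ — longest licit onset from the right is /n/, leaving /d/ as coda.
V4 /e/ – V5 /o/: cluster /jsj/ — the longest permitted-onset suffix is /sj/; onset = /sj/, preceding coda = /j/.

tjun.zo.nud.nej.sjopz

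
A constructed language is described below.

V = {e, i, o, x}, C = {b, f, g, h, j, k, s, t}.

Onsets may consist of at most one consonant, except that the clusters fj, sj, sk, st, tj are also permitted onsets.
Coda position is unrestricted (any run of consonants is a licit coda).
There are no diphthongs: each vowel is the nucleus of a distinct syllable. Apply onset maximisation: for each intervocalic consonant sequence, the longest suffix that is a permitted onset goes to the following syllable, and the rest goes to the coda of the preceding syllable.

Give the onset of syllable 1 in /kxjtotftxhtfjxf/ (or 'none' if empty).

Nuclei (vowels): x, o, x, x → 4 syllables.
/x…o/ gap (V1→V2): cluster /jt/ — the longest permitted-onset suffix is /t/; onset = /t/, preceding coda = /j/.
/o…x/ gap (V2→V3): /tft/; trying suffixes from longest down, /t/ is the first permitted one, so coda /tf/ | onset /t/.
/x…x/ gap (V3→V4): /htfj/; trying suffixes from longest down, /fj/ is the first permitted one, so coda /ht/ | onset /fj/.
Putting it together: kxj.totf.txht.fjxf.
Syllable 1 is /kxj/: onset /k/, nucleus /x/, coda /j/.

k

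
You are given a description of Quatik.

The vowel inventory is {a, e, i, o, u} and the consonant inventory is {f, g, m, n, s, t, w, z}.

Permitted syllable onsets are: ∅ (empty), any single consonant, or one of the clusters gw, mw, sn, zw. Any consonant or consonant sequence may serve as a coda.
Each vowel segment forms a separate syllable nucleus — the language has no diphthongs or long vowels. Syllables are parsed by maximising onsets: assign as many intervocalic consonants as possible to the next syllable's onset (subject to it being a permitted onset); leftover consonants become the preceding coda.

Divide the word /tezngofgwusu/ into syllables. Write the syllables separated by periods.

Vowels present: e, o, u, u; each is a nucleus, giving 4 syllables.
σ1/σ2 boundary: /zng/ splits as /zn/ + /g/ (/g/ is the longest suffix that is a licit onset).
σ2/σ3 boundary: /fgw/ splits as /f/ + /gw/ (/gw/ is the longest suffix that is a licit onset).
σ3/σ4 boundary: /s/ → onset of the next syllable (single consonants are always licit onsets).

tezn.gof.gwu.su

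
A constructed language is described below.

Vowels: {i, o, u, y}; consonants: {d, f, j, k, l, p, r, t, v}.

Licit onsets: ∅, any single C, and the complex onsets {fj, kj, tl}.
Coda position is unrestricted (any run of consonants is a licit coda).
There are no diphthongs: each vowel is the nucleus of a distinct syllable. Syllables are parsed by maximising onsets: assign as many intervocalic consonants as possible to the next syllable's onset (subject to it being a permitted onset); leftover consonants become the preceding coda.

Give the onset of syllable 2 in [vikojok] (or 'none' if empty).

k

Nuclei (vowels): i, o, o → 3 syllables.
/i…o/ gap (V1→V2): /k/ is a single consonant, so it becomes the next onset.
/o…o/ gap (V2→V3): just /j/ — single C goes to the following onset.
Putting it together: vi.ko.jok.
Syllable 2 is /ko/: onset /k/, nucleus /o/, coda ∅.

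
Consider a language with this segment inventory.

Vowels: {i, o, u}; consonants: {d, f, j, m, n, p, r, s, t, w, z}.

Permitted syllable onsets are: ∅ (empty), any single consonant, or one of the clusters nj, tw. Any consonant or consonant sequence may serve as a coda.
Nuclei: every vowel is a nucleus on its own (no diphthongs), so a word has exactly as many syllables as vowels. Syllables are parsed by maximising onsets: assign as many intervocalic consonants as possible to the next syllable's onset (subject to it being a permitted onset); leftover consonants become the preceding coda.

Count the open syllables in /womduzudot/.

2

The vowels are o, u, u, o — 4 nuclei, so 4 syllables.
Between /o/ (V1) and /u/ (V2): /md/ splits as /m/ + /d/ (/d/ is the longest suffix that is a licit onset).
Between /u/ (V2) and /u/ (V3): just /z/ — single C goes to the following onset.
Between /u/ (V3) and /o/ (V4): just /d/ — single C goes to the following onset.
Result: wom.du.zu.dot.
Classifying each syllable: /wom/ (closed), /du/ (open), /zu/ (open), /dot/ (closed).
Open syllables: 2.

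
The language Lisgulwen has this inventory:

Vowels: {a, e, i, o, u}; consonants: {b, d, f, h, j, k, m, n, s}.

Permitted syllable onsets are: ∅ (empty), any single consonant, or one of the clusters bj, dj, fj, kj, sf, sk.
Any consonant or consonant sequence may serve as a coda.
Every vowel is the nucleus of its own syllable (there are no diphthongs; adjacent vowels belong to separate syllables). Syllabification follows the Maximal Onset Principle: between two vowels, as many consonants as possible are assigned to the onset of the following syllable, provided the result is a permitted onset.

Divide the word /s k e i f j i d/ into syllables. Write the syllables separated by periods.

The vowels are e, i, i — 3 nuclei, so 3 syllables.
σ1/σ2 boundary: no consonants, so the boundary falls immediately after /e/.
σ2/σ3 boundary: /fj/ — entire cluster is a permitted onset → onset /fj/, coda ∅.

ske.i.fjid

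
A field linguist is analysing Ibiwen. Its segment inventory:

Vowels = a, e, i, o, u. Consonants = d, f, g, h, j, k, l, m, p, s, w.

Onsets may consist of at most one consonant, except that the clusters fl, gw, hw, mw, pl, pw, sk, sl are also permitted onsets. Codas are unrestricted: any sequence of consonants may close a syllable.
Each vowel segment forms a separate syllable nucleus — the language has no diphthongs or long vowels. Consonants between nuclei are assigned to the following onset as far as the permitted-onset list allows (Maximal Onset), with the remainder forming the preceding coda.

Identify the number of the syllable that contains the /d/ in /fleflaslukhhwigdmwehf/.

4

The vowels are e, a, u, i, e — 5 nuclei, so 5 syllables.
V1 /e/ – V2 /a/: cluster /fl/ — /fl/ is itself a permitted onset, so the whole cluster goes right; preceding coda = ∅.
V2 /a/ – V3 /u/: /sl/ — entire cluster is a permitted onset → onset /sl/, coda ∅.
V3 /u/ – V4 /i/: /khhw/ — longest licit onset from the right is /hw/, leaving /kh/ as coda.
V4 /i/ – V5 /e/: cluster /gdmw/ — the longest permitted-onset suffix is /mw/; onset = /mw/, preceding coda = /gd/.
Syllabification: fle.fla.slukh.hwigd.mwehf.
The /d/ is in the coda of syllable 4 (/hwigd/).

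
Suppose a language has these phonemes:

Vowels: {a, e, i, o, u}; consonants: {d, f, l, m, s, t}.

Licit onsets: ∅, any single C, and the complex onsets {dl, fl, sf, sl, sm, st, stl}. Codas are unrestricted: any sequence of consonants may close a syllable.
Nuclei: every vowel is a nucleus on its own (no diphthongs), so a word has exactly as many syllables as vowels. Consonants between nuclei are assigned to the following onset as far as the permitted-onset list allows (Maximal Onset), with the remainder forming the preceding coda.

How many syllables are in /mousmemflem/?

The vowels are o, u, e, e — 4 nuclei, so 4 syllables.

4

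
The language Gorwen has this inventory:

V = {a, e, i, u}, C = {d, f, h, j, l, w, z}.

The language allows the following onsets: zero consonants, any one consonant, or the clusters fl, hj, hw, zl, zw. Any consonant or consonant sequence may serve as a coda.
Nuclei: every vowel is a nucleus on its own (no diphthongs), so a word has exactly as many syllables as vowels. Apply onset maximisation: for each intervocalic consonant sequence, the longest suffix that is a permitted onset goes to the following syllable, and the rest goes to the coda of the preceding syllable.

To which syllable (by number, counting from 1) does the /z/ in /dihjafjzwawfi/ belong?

Vowels present: i, a, a, i; each is a nucleus, giving 4 syllables.
V1 /i/ – V2 /a/: /hj/ — entire cluster is a permitted onset → onset /hj/, coda ∅.
V2 /a/ – V3 /a/: /fjzw/; trying suffixes from longest down, /zw/ is the first permitted one, so coda /fj/ | onset /zw/.
V3 /a/ – V4 /i/: /wf/; trying suffixes from longest down, /f/ is the first permitted one, so coda /w/ | onset /f/.
Result: di.hjafj.zwaw.fi.
The /z/ is in the onset of syllable 3 (/zwaw/).

3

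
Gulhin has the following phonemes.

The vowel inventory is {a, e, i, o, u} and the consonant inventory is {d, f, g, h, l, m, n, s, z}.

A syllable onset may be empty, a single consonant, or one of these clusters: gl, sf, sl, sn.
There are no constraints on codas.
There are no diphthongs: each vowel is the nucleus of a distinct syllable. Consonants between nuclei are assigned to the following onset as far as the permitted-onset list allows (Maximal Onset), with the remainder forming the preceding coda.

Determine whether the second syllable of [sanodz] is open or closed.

The vowels are a, o — 2 nuclei, so 2 syllables.
/a…o/ gap (V1→V2): /n/ is a single consonant, so it becomes the next onset.
Syllabification: sa.nodz.
Syllable 2 is /nodz/ with coda /dz/, so it is closed.

closed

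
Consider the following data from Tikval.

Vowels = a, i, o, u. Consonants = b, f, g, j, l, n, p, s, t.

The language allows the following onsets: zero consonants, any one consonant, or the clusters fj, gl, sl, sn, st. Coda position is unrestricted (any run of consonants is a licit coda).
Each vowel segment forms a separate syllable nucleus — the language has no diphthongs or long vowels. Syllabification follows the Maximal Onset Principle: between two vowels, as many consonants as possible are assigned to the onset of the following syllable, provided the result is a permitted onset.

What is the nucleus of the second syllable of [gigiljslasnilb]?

The vowels are i, i, a, i — 4 nuclei, so 4 syllables.
The second nucleus (vowel 2 from the left) is /i/.

i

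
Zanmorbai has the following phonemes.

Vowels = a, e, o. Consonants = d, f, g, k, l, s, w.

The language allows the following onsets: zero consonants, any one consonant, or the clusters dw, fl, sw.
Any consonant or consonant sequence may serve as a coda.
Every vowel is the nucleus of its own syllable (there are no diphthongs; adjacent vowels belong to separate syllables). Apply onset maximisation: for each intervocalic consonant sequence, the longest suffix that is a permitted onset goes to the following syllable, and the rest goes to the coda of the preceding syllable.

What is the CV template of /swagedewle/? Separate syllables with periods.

Vowels present: a, e, e, e; each is a nucleus, giving 4 syllables.
σ1/σ2 boundary: /g/ → onset of the next syllable (single consonants are always licit onsets).
σ2/σ3 boundary: just /d/ — single C goes to the following onset.
σ3/σ4 boundary: /wl/; trying suffixes from longest down, /l/ is the first permitted one, so coda /w/ | onset /l/.
Result: swa.ge.dew.le.
Mapping each syllable to C/V: /swa/ → CCV, /ge/ → CV, /dew/ → CVC, /le/ → CV.

CCV.CV.CVC.CV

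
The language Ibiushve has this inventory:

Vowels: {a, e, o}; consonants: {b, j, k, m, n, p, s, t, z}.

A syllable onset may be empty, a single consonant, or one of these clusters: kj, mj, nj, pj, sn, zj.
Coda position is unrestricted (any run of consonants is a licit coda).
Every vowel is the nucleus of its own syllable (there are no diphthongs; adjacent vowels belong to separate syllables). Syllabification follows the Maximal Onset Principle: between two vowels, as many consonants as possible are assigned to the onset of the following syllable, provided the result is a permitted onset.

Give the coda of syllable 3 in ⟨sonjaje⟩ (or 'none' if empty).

Vowels present: o, a, e; each is a nucleus, giving 3 syllables.
Between /o/ (V1) and /a/ (V2): /nj/ is a licit onset in full, so it all attaches to the next syllable.
Between /a/ (V2) and /e/ (V3): /j/ is a single consonant, so it becomes the next onset.
Result: so.nja.je.
Syllable 3 is /je/: onset /j/, nucleus /e/, coda ∅.

none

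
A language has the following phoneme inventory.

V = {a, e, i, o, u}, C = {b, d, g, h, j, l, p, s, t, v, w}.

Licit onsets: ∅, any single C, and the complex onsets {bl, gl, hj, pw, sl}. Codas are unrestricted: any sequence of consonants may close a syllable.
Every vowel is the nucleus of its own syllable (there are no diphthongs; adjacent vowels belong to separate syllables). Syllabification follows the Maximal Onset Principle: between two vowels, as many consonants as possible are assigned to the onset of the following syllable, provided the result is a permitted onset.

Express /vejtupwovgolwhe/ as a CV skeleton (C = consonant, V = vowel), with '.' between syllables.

Nuclei (vowels): e, u, o, o, e → 5 syllables.
/e…u/ gap (V1→V2): /jt/ — longest licit onset from the right is /t/, leaving /j/ as coda.
/u…o/ gap (V2→V3): /pw/ — entire cluster is a permitted onset → onset /pw/, coda ∅.
/o…o/ gap (V3→V4): /vg/; trying suffixes from longest down, /g/ is the first permitted one, so coda /v/ | onset /g/.
/o…e/ gap (V4→V5): cluster /lwh/ — the longest permitted-onset suffix is /h/; onset = /h/, preceding coda = /lw/.
Syllabification: vej.tu.pwov.golw.he.
Mapping each syllable to C/V: /vej/ → CVC, /tu/ → CV, /pwov/ → CCVC, /golw/ → CVCC, /he/ → CV.

CVC.CV.CCVC.CVCC.CV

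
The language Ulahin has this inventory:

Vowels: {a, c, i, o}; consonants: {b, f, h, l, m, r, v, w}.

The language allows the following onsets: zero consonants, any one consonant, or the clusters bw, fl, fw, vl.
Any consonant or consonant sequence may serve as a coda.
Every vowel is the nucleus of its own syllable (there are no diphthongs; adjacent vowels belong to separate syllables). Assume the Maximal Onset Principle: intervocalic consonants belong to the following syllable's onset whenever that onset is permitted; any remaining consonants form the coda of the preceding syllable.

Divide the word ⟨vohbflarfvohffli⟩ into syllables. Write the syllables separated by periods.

vohb.flarf.vohf.fli

Nuclei (vowels): o, a, o, i → 4 syllables.
V1 /o/ – V2 /a/: cluster /hbfl/ — the longest permitted-onset suffix is /fl/; onset = /fl/, preceding coda = /hb/.
V2 /a/ – V3 /o/: /rfv/; trying suffixes from longest down, /v/ is the first permitted one, so coda /rf/ | onset /v/.
V3 /o/ – V4 /i/: cluster /hffl/ — the longest permitted-onset suffix is /fl/; onset = /fl/, preceding coda = /hf/.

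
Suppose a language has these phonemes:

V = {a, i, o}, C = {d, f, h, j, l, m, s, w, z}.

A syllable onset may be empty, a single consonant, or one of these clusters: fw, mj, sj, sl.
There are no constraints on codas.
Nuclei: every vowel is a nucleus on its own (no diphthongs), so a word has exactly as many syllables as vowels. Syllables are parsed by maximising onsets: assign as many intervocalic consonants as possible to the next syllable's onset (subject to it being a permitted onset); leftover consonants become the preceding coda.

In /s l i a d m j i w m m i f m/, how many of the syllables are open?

1

Nuclei (vowels): i, a, i, i → 4 syllables.
σ1/σ2 boundary: nothing intervenes; syllable break is V.V.
σ2/σ3 boundary: /dmj/ — longest licit onset from the right is /mj/, leaving /d/ as coda.
σ3/σ4 boundary: /wmm/ splits as /wm/ + /m/ (/m/ is the longest suffix that is a licit onset).
Putting it together: sli.ad.mjiwm.mifm.
Classifying each syllable: /sli/ (open), /ad/ (closed), /mjiwm/ (closed), /mifm/ (closed).
Open syllables: 1.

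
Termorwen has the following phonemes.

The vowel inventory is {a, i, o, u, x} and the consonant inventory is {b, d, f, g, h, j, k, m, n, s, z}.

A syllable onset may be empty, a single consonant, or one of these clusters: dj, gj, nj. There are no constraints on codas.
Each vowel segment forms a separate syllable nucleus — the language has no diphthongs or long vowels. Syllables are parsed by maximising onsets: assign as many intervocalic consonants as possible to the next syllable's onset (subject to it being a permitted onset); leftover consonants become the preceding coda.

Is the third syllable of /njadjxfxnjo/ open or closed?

open

Vowels present: a, x, x, o; each is a nucleus, giving 4 syllables.
σ1/σ2 boundary: cluster /dj/ — /dj/ is itself a permitted onset, so the whole cluster goes right; preceding coda = ∅.
σ2/σ3 boundary: /f/ is a single consonant, so it becomes the next onset.
σ3/σ4 boundary: cluster /nj/ — /nj/ is itself a permitted onset, so the whole cluster goes right; preceding coda = ∅.
Result: nja.djx.fx.njo.
Syllable 3 is /fx/; it ends in its nucleus with no coda, so it is open.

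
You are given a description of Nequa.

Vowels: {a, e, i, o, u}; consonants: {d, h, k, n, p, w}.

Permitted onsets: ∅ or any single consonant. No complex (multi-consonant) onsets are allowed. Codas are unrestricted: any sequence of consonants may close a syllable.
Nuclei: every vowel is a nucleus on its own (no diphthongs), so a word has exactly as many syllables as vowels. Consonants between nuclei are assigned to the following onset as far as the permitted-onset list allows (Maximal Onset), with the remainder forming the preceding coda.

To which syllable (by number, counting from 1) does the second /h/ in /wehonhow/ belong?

The vowels are e, o, o — 3 nuclei, so 3 syllables.
σ1/σ2 boundary: just /h/ — single C goes to the following onset.
σ2/σ3 boundary: /nh/ splits as /n/ + /h/ (/h/ is the longest suffix that is a licit onset).
Result: we.hon.how.
The second /h/ is in the onset of syllable 3 (/how/).

3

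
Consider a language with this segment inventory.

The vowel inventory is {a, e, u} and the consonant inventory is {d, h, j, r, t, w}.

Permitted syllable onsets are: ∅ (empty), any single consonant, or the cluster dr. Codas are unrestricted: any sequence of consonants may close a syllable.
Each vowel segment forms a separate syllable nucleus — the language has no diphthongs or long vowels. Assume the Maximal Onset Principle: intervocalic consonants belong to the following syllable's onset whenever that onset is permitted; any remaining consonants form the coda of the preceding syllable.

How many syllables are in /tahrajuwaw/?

Vowels present: a, a, u, a; each is a nucleus, giving 4 syllables.

4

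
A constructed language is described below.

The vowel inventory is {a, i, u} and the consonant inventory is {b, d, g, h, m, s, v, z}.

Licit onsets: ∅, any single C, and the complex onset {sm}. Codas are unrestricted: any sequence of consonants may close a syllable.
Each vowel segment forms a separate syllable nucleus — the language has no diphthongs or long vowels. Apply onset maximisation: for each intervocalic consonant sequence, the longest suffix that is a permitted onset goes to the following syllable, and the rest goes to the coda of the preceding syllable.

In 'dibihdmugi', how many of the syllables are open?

The vowels are i, i, u, i — 4 nuclei, so 4 syllables.
V1 /i/ – V2 /i/: /b/ → onset of the next syllable (single consonants are always licit onsets).
V2 /i/ – V3 /u/: /hdm/ splits as /hd/ + /m/ (/m/ is the longest suffix that is a licit onset).
V3 /u/ – V4 /i/: /g/ → onset of the next syllable (single consonants are always licit onsets).
Syllabification: di.bihd.mu.gi.
Classifying each syllable: /di/ (open), /bihd/ (closed), /mu/ (open), /gi/ (open).
Open syllables: 3.

3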